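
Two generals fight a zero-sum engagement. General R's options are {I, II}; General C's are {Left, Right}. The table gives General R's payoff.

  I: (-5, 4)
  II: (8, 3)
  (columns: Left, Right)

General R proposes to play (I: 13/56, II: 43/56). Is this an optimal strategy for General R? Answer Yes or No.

Against Left this mix gives (13/56)·(-5) + (43/56)·8 = 279/56.
Against Right this mix gives (13/56)·4 + (43/56)·3 = 181/56.
General C will play Right, holding General R to 181/56. Shifting weight toward the row that does better against Right would raise this floor (the equalizing mix achieves 47/14 against both Right and Left), so the proposed strategy is not optimal.

No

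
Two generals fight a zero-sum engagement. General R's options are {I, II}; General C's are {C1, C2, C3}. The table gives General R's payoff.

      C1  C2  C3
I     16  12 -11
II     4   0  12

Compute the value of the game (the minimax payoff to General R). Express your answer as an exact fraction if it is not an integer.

144/35

Row minima: I → -11, II → 0; maximin = 0.
Column maxima: C1 → 16, C2 → 12, C3 → 12; minimax = 12.
0 ≠ 12, so there is no saddle point; optimal play is mixed.
C1 is strictly dominated by C2 (it gives General R strictly more in every row), so General C never plays it.
On the remaining 2×2 (I, II vs C2, C3):
Let General R play I with probability p. Expected payoff against C2: 12p + 0(1−p) = 12p; against C3: (-11)p + 12(1−p) = −23p + 12.
Setting these equal: 12p = −23p + 12 ⇒ 35p = 12 ⇒ p = 12/35, and the value is (12)·(12/35) = 144/35.
For General C: with q = P(C2), equating I's and II's payoffs gives 23q − 11 = −12q + 12 ⇒ q = 23/35.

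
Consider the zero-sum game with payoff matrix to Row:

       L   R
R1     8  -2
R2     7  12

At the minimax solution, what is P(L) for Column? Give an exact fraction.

14/15

Row minima: R1 → -2, R2 → 7; maximin = 7.
Column maxima: L → 8, R → 12; minimax = 8.
7 ≠ 8, so there is no saddle point; optimal play is mixed.
Let Row play R1 with probability p. Expected payoff against L: 8p + 7(1−p) = p + 7; against R: (-2)p + 12(1−p) = −14p + 12.
Setting these equal: p + 7 = −14p + 12 ⇒ 15p = 5 ⇒ p = 1/3, and the value is (1)·(1/3) + 7 = 22/3.
For Column: with q = P(L), equating R1's and R2's payoffs gives 10q − 2 = −5q + 12 ⇒ q = 14/15.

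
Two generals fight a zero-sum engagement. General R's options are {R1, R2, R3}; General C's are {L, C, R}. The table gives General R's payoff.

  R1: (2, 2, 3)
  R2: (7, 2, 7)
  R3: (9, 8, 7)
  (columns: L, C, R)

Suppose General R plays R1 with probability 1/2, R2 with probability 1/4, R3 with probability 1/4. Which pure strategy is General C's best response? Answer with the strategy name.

If General C plays L, General R's expected payoff is (1/2)·2 + (1/4)·7 + (1/4)·9 = 5.
If General C plays C, General R's expected payoff is (1/2)·2 + (1/4)·2 + (1/4)·8 = 7/2.
If General C plays R, General R's expected payoff is (1/2)·3 + (1/4)·7 + (1/4)·7 = 5.
General C minimizes General R's payoff; the smallest is 7/2, so the best response is C.

C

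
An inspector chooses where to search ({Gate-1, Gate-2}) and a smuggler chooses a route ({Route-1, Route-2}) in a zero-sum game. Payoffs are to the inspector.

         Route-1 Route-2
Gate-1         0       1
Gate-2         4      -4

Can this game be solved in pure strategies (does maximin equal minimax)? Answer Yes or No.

Row minima: Gate-1 → 0, Gate-2 → -4; maximin = 0.
Column maxima: Route-1 → 4, Route-2 → 1; minimax = 1.
0 ≠ 1, so no pure-strategy equilibrium exists.

No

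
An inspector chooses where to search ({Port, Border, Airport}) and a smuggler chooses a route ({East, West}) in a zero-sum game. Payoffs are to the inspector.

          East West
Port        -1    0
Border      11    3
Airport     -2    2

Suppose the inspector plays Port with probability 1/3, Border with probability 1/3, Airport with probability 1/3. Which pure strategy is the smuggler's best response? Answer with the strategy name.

West

If the smuggler plays East, the inspector's expected payoff is (1/3)·(-1) + (1/3)·11 + (1/3)·(-2) = 8/3.
If the smuggler plays West, the inspector's expected payoff is (1/3)·0 + (1/3)·3 + (1/3)·2 = 5/3.
The smuggler minimizes the inspector's payoff; the smallest is 5/3, so the best response is West.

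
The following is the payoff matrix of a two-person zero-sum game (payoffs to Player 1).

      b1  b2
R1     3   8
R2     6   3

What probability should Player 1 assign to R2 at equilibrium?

5/8

Row minima: R1 → 3, R2 → 3; maximin = 3.
Column maxima: b1 → 6, b2 → 8; minimax = 6.
3 ≠ 6, so there is no saddle point; optimal play is mixed.
Let Player 1 play R1 with probability p. Expected payoff against b1: 3p + 6(1−p) = −3p + 6; against b2: 8p + 3(1−p) = 5p + 3.
Setting these equal: −3p + 6 = 5p + 3 ⇒ −8p = -3 ⇒ p = 3/8, and the value is (-3)·(3/8) + 6 = 39/8.
For Player 2: with q = P(b1), equating R1's and R2's payoffs gives −5q + 8 = 3q + 3 ⇒ q = 5/8.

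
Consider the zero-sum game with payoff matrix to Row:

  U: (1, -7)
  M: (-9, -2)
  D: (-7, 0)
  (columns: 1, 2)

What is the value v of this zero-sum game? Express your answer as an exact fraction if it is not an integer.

-49/15

Row minima: U → -7, M → -9, D → -7; maximin = -7.
Column maxima: 1 → 1, 2 → 0; minimax = 0.
-7 ≠ 0, so there is no saddle point; optimal play is mixed.
M is strictly dominated by D, so Row never plays it.
On the remaining 2×2 (U, D vs 1, 2):
Let Row play U with probability p. Expected payoff against 1: 1p + (-7)(1−p) = 8p − 7; against 2: (-7)p + 0(1−p) = −7p.
Setting these equal: 8p − 7 = −7p ⇒ 15p = 7 ⇒ p = 7/15, and the value is (8)·(7/15) − 7 = -49/15.
For Column: with q = P(1), equating U's and D's payoffs gives 8q − 7 = −7q ⇒ q = 7/15.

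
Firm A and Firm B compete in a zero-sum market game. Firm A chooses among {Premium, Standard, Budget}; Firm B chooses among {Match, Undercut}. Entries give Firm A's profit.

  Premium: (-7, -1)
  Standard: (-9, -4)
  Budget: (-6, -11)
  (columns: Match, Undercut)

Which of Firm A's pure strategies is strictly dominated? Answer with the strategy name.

Premium gives a strictly higher payoff than Standard against every column: -7 > -9, -1 > -4.
So Standard is strictly dominated and Firm A never plays it.

Standard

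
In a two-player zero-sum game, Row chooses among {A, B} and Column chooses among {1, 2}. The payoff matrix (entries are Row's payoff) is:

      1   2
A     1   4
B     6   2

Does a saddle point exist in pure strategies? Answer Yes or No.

No

Row minima: A → 1, B → 2; maximin = 2.
Column maxima: 1 → 6, 2 → 4; minimax = 4.
2 ≠ 4, so no pure-strategy equilibrium exists.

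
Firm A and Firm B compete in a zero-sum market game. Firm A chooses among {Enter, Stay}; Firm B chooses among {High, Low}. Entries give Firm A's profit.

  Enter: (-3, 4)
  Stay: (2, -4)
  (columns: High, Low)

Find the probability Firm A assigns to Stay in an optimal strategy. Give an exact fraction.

7/13

Row minima: Enter → -3, Stay → -4; maximin = -3.
Column maxima: High → 2, Low → 4; minimax = 2.
-3 ≠ 2, so there is no saddle point; optimal play is mixed.
Let Firm A play Enter with probability p. Expected payoff against High: (-3)p + 2(1−p) = −5p + 2; against Low: 4p + (-4)(1−p) = 8p − 4.
Setting these equal: −5p + 2 = 8p − 4 ⇒ −13p = -6 ⇒ p = 6/13, and the value is (-5)·(6/13) + 2 = -4/13.
For Firm B: with q = P(High), equating Enter's and Stay's payoffs gives −7q + 4 = 6q − 4 ⇒ q = 8/13.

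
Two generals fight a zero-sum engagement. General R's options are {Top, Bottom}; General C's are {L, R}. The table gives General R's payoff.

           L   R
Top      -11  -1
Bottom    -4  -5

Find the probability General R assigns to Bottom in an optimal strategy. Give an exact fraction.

10/11

Row minima: Top → -11, Bottom → -5; maximin = -5.
Column maxima: L → -4, R → -1; minimax = -4.
-5 ≠ -4, so there is no saddle point; optimal play is mixed.
Let General R play Top with probability p. Expected payoff against L: (-11)p + (-4)(1−p) = −7p − 4; against R: (-1)p + (-5)(1−p) = 4p − 5.
Setting these equal: −7p − 4 = 4p − 5 ⇒ −11p = -1 ⇒ p = 1/11, and the value is (-7)·(1/11) − 4 = -51/11.
For General C: with q = P(L), equating Top's and Bottom's payoffs gives −10q − 1 = q − 5 ⇒ q = 4/11.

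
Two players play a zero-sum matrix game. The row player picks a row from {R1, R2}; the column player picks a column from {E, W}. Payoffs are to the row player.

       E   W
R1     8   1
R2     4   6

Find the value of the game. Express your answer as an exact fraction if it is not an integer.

44/9

Row minima: R1 → 1, R2 → 4; maximin = 4.
Column maxima: E → 8, W → 6; minimax = 6.
4 ≠ 6, so there is no saddle point; optimal play is mixed.
Let the row player play R1 with probability p. Expected payoff against E: 8p + 4(1−p) = 4p + 4; against W: 1p + 6(1−p) = −5p + 6.
Setting these equal: 4p + 4 = −5p + 6 ⇒ 9p = 2 ⇒ p = 2/9, and the value is (4)·(2/9) + 4 = 44/9.
For the column player: with q = P(E), equating R1's and R2's payoffs gives 7q + 1 = −2q + 6 ⇒ q = 5/9.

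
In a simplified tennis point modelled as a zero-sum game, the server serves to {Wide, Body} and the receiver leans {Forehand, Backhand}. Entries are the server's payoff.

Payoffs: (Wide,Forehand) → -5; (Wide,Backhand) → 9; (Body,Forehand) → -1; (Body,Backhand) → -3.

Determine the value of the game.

Row minima: Wide → -5, Body → -3; maximin = -3.
Column maxima: Forehand → -1, Backhand → 9; minimax = -1.
-3 ≠ -1, so there is no saddle point; optimal play is mixed.
Let the server play Wide with probability p. Expected payoff against Forehand: (-5)p + (-1)(1−p) = −4p − 1; against Backhand: 9p + (-3)(1−p) = 12p − 3.
Setting these equal: −4p − 1 = 12p − 3 ⇒ −16p = -2 ⇒ p = 1/8, and the value is (-4)·(1/8) − 1 = -3/2.
For the receiver: with q = P(Forehand), equating Wide's and Body's payoffs gives −14q + 9 = 2q − 3 ⇒ q = 3/4.

-3/2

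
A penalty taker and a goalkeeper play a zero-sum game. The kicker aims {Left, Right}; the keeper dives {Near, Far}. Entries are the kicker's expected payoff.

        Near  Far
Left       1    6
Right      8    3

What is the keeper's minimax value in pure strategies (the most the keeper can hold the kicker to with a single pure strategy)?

Column maxima: Near → 8, Far → 6.
The smallest of these is 6.

6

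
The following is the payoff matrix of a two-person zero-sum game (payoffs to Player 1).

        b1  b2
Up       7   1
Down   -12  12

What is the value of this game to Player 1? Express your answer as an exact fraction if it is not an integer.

Row minima: Up → 1, Down → -12; maximin = 1.
Column maxima: b1 → 7, b2 → 12; minimax = 7.
1 ≠ 7, so there is no saddle point; optimal play is mixed.
Let Player 1 play Up with probability p. Expected payoff against b1: 7p + (-12)(1−p) = 19p − 12; against b2: 1p + 12(1−p) = −11p + 12.
Setting these equal: 19p − 12 = −11p + 12 ⇒ 30p = 24 ⇒ p = 4/5, and the value is (19)·(4/5) − 12 = 16/5.
For Player 2: with q = P(b1), equating Up's and Down's payoffs gives 6q + 1 = −24q + 12 ⇒ q = 11/30.

16/5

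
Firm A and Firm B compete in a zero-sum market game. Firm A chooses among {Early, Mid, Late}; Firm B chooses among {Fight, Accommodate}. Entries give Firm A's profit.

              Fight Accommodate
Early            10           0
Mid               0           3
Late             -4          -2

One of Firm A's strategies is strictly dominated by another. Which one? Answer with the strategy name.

Late

Early gives a strictly higher payoff than Late against every column: 10 > -4, 0 > -2.
So Late is strictly dominated and Firm A never plays it.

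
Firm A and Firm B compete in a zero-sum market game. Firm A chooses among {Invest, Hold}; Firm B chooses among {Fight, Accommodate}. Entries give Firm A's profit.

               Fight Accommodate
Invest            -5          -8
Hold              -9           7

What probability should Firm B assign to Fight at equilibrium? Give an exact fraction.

15/19

Row minima: Invest → -8, Hold → -9; maximin = -8.
Column maxima: Fight → -5, Accommodate → 7; minimax = -5.
-8 ≠ -5, so there is no saddle point; optimal play is mixed.
Let Firm A play Invest with probability p. Expected payoff against Fight: (-5)p + (-9)(1−p) = 4p − 9; against Accommodate: (-8)p + 7(1−p) = −15p + 7.
Setting these equal: 4p − 9 = −15p + 7 ⇒ 19p = 16 ⇒ p = 16/19, and the value is (4)·(16/19) − 9 = -107/19.
For Firm B: with q = P(Fight), equating Invest's and Hold's payoffs gives 3q − 8 = −16q + 7 ⇒ q = 15/19.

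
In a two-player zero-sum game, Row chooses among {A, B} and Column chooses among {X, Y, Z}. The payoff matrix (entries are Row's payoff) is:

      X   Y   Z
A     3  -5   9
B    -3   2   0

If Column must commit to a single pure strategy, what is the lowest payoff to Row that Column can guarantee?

Column maxima: X → 3, Y → 2, Z → 9.
The smallest of these is 2.

2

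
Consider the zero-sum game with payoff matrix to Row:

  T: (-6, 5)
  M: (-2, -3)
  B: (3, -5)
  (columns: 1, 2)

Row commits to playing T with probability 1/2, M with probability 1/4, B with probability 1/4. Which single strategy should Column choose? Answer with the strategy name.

If Column plays 1, Row's expected payoff is (1/2)·(-6) + (1/4)·(-2) + (1/4)·3 = -11/4.
If Column plays 2, Row's expected payoff is (1/2)·5 + (1/4)·(-3) + (1/4)·(-5) = 1/2.
Column minimizes Row's payoff; the smallest is -11/4, so the best response is 1.

1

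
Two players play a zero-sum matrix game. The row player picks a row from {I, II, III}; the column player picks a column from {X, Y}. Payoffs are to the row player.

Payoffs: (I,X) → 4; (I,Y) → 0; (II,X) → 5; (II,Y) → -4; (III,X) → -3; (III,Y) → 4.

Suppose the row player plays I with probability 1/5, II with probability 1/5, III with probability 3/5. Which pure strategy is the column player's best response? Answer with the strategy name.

X

If the column player plays X, the row player's expected payoff is (1/5)·4 + (1/5)·5 + (3/5)·(-3) = 0.
If the column player plays Y, the row player's expected payoff is (1/5)·0 + (1/5)·(-4) + (3/5)·4 = 8/5.
The column player minimizes the row player's payoff; the smallest is 0, so the best response is X.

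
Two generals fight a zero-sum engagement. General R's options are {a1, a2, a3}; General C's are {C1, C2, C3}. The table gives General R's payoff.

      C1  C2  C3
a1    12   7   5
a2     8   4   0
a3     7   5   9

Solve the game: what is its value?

Row minima: a1 → 5, a2 → 0, a3 → 5; maximin = 5.
Column maxima: C1 → 12, C2 → 7, C3 → 9; minimax = 7.
5 ≠ 7, so there is no saddle point; optimal play is mixed.
a2 is strictly dominated by a1, so General R never plays it.
C1 is strictly dominated by C2 (it gives General R strictly more in every row), so General C never plays it.
On the remaining 2×2 (a1, a3 vs C2, C3):
Let General R play a1 with probability p. Expected payoff against C2: 7p + 5(1−p) = 2p + 5; against C3: 5p + 9(1−p) = −4p + 9.
Setting these equal: 2p + 5 = −4p + 9 ⇒ 6p = 4 ⇒ p = 2/3, and the value is (2)·(2/3) + 5 = 19/3.
For General C: with q = P(C2), equating a1's and a3's payoffs gives 2q + 5 = −4q + 9 ⇒ q = 2/3.

19/3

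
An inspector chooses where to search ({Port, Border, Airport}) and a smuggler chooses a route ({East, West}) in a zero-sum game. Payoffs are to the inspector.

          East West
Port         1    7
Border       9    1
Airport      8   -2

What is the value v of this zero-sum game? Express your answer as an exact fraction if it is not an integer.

31/7

Row minima: Port → 1, Border → 1, Airport → -2; maximin = 1.
Column maxima: East → 9, West → 7; minimax = 7.
1 ≠ 7, so there is no saddle point; optimal play is mixed.
Airport is strictly dominated by Border, so the inspector never plays it.
On the remaining 2×2 (Port, Border vs East, West):
Let the inspector play Port with probability p. Expected payoff against East: 1p + 9(1−p) = −8p + 9; against West: 7p + 1(1−p) = 6p + 1.
Setting these equal: −8p + 9 = 6p + 1 ⇒ −14p = -8 ⇒ p = 4/7, and the value is (-8)·(4/7) + 9 = 31/7.
For the smuggler: with q = P(East), equating Port's and Border's payoffs gives −6q + 7 = 8q + 1 ⇒ q = 3/7.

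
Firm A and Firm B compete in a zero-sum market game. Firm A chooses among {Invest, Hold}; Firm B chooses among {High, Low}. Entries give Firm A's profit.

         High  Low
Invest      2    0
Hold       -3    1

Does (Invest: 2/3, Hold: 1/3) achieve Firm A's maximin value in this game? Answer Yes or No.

Against High this mix gives (2/3)·2 + (1/3)·(-3) = 1/3.
Against Low this mix gives (2/3)·0 + (1/3)·1 = 1/3.
All of Firm B's active replies (High, Low) yield 1/3, and no column does worse for Firm A. The mix makes Firm B indifferent and guarantees 1/3, so it is optimal.

Yes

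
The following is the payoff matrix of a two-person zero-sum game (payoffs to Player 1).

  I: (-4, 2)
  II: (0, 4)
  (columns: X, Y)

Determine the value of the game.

Row minima: I → -4, II → 0; maximin = 0.
Column maxima: X → 0, Y → 4; minimax = 0.
Since maximin = minimax = 0, there is a saddle point and the value is 0.

0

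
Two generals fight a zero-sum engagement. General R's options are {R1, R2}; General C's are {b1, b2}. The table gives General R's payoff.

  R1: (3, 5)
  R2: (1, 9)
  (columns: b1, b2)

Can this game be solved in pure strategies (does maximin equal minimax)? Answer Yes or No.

Row minima: R1 → 3, R2 → 1; maximin = 3.
Column maxima: b1 → 3, b2 → 9; minimax = 3.
maximin = minimax = 3, so a saddle point exists.

Yes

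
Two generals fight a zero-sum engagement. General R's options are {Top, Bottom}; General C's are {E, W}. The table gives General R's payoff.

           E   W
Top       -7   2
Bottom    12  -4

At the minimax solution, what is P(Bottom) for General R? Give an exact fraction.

Row minima: Top → -7, Bottom → -4; maximin = -4.
Column maxima: E → 12, W → 2; minimax = 2.
-4 ≠ 2, so there is no saddle point; optimal play is mixed.
Let General R play Top with probability p. Expected payoff against E: (-7)p + 12(1−p) = −19p + 12; against W: 2p + (-4)(1−p) = 6p − 4.
Setting these equal: −19p + 12 = 6p − 4 ⇒ −25p = -16 ⇒ p = 16/25, and the value is (-19)·(16/25) + 12 = -4/25.
For General C: with q = P(E), equating Top's and Bottom's payoffs gives −9q + 2 = 16q − 4 ⇒ q = 6/25.

9/25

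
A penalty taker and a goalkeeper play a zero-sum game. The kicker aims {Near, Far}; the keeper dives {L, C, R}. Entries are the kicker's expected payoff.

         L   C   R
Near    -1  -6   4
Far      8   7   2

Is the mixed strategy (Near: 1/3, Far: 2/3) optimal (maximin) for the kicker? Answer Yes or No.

Yes

Against L this mix gives (1/3)·(-1) + (2/3)·8 = 5.
Against C this mix gives (1/3)·(-6) + (2/3)·7 = 8/3.
Against R this mix gives (1/3)·4 + (2/3)·2 = 8/3.
All of the keeper's active replies (C, R) yield 8/3, and no column does worse for the kicker. The mix makes the keeper indifferent and guarantees 8/3, so it is optimal.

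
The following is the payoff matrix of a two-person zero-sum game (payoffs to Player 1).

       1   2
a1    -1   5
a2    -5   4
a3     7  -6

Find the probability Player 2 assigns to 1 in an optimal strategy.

Row minima: a1 → -1, a2 → -5, a3 → -6; maximin = -1.
Column maxima: 1 → 7, 2 → 5; minimax = 5.
-1 ≠ 5, so there is no saddle point; optimal play is mixed.
a2 is strictly dominated by a1, so Player 1 never plays it.
On the remaining 2×2 (a1, a3 vs 1, 2):
Let Player 1 play a1 with probability p. Expected payoff against 1: (-1)p + 7(1−p) = −8p + 7; against 2: 5p + (-6)(1−p) = 11p − 6.
Setting these equal: −8p + 7 = 11p − 6 ⇒ −19p = -13 ⇒ p = 13/19, and the value is (-8)·(13/19) + 7 = 29/19.
For Player 2: with q = P(1), equating a1's and a3's payoffs gives −6q + 5 = 13q − 6 ⇒ q = 11/19.

11/19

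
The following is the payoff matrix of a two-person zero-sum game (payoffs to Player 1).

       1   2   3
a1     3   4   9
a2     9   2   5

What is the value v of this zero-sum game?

15/4

Row minima: a1 → 3, a2 → 2; maximin = 3.
Column maxima: 1 → 9, 2 → 4, 3 → 9; minimax = 4.
3 ≠ 4, so there is no saddle point; optimal play is mixed.
3 is strictly dominated by 2 (it gives Player 1 strictly more in every row), so Player 2 never plays it.
On the remaining 2×2 (a1, a2 vs 1, 2):
Let Player 1 play a1 with probability p. Expected payoff against 1: 3p + 9(1−p) = −6p + 9; against 2: 4p + 2(1−p) = 2p + 2.
Setting these equal: −6p + 9 = 2p + 2 ⇒ −8p = -7 ⇒ p = 7/8, and the value is (-6)·(7/8) + 9 = 15/4.
For Player 2: with q = P(1), equating a1's and a2's payoffs gives −q + 4 = 7q + 2 ⇒ q = 1/4.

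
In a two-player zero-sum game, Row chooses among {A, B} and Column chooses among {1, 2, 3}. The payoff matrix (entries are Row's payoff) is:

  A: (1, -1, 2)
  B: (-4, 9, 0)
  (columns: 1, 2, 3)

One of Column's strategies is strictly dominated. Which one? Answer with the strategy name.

3

1 holds Row's payoff strictly below 3 in every row: 1 < 2, -4 < 0.
So 3 is strictly dominated for Column.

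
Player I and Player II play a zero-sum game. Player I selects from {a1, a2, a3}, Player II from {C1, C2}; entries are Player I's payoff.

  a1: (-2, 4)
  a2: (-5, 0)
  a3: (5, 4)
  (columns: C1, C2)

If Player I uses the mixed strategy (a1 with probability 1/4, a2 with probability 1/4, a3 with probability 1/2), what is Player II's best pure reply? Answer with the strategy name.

If Player II plays C1, Player I's expected payoff is (1/4)·(-2) + (1/4)·(-5) + (1/2)·5 = 3/4.
If Player II plays C2, Player I's expected payoff is (1/4)·4 + (1/4)·0 + (1/2)·4 = 3.
Player II minimizes Player I's payoff; the smallest is 3/4, so the best response is C1.

C1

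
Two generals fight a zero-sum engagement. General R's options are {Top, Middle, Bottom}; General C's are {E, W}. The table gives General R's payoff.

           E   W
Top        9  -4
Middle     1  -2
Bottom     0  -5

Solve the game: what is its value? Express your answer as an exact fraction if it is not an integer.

-2

Row minima: Top → -4, Middle → -2, Bottom → -5; maximin = -2.
Column maxima: E → 9, W → -2; minimax = -2.
Since maximin = minimax = -2, there is a saddle point and the value is -2.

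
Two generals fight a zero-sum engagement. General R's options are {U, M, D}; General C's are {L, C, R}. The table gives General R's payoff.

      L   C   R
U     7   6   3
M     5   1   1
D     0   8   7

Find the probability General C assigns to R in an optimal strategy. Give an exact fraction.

7/11

Row minima: U → 3, M → 1, D → 0; maximin = 3.
Column maxima: L → 7, C → 8, R → 7; minimax = 7.
3 ≠ 7, so there is no saddle point; optimal play is mixed.
M is strictly dominated by U, so General R never plays it.
With M eliminated, C is strictly dominated by R (it gives General R strictly more in every remaining row), so General C never plays it.
On the remaining 2×2 (U, D vs L, R):
Let General R play U with probability p. Expected payoff against L: 7p + 0(1−p) = 7p; against R: 3p + 7(1−p) = −4p + 7.
Setting these equal: 7p = −4p + 7 ⇒ 11p = 7 ⇒ p = 7/11, and the value is (7)·(7/11) = 49/11.
For General C: with q = P(L), equating U's and D's payoffs gives 4q + 3 = −7q + 7 ⇒ q = 4/11.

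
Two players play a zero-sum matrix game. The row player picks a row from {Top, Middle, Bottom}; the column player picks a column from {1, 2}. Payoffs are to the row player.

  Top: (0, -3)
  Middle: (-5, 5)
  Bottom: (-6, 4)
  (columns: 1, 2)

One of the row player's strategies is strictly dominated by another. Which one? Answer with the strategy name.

Middle gives a strictly higher payoff than Bottom against every column: -5 > -6, 5 > 4.
So Bottom is strictly dominated and the row player never plays it.

Bottom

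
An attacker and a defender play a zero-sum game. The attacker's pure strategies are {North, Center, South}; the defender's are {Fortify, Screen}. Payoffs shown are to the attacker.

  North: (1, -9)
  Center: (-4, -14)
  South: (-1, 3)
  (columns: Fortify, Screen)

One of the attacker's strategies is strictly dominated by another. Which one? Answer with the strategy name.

North gives a strictly higher payoff than Center against every column: 1 > -4, -9 > -14.
So Center is strictly dominated and the attacker never plays it.

Center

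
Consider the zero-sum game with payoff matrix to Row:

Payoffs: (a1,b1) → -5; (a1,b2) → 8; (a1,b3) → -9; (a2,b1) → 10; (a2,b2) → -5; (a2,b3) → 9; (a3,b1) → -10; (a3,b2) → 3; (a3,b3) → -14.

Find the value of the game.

27/31

Row minima: a1 → -9, a2 → -5, a3 → -14; maximin = -5.
Column maxima: b1 → 10, b2 → 8, b3 → 9; minimax = 8.
-5 ≠ 8, so there is no saddle point; optimal play is mixed.
a3 is strictly dominated by a1, so Row never plays it.
b1 is strictly dominated by b3 (it gives Row strictly more in every row), so Column never plays it.
On the remaining 2×2 (a1, a2 vs b2, b3):
Let Row play a1 with probability p. Expected payoff against b2: 8p + (-5)(1−p) = 13p − 5; against b3: (-9)p + 9(1−p) = −18p + 9.
Setting these equal: 13p − 5 = −18p + 9 ⇒ 31p = 14 ⇒ p = 14/31, and the value is (13)·(14/31) − 5 = 27/31.
For Column: with q = P(b2), equating a1's and a2's payoffs gives 17q − 9 = −14q + 9 ⇒ q = 18/31.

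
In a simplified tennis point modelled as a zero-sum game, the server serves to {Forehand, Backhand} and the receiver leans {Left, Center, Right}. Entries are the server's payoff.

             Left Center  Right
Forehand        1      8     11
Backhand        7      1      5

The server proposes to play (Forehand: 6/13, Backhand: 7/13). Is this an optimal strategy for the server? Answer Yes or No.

Yes

Against Left this mix gives (6/13)·1 + (7/13)·7 = 55/13.
Against Center this mix gives (6/13)·8 + (7/13)·1 = 55/13.
Against Right this mix gives (6/13)·11 + (7/13)·5 = 101/13.
All of the receiver's active replies (Left, Center) yield 55/13, and no column does worse for the server. The mix makes the receiver indifferent and guarantees 55/13, so it is optimal.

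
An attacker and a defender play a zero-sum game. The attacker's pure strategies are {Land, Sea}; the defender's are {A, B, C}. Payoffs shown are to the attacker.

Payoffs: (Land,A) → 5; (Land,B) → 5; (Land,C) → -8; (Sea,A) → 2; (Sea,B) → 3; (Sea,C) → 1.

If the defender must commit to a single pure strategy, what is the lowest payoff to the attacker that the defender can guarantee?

Column maxima: A → 5, B → 5, C → 1.
The smallest of these is 1.

1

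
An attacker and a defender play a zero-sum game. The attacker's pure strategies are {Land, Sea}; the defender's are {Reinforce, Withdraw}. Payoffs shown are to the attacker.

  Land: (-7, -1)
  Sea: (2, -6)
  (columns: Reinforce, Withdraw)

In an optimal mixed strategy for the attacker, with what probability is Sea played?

3/7

Row minima: Land → -7, Sea → -6; maximin = -6.
Column maxima: Reinforce → 2, Withdraw → -1; minimax = -1.
-6 ≠ -1, so there is no saddle point; optimal play is mixed.
Let the attacker play Land with probability p. Expected payoff against Reinforce: (-7)p + 2(1−p) = −9p + 2; against Withdraw: (-1)p + (-6)(1−p) = 5p − 6.
Setting these equal: −9p + 2 = 5p − 6 ⇒ −14p = -8 ⇒ p = 4/7, and the value is (-9)·(4/7) + 2 = -22/7.
For the defender: with q = P(Reinforce), equating Land's and Sea's payoffs gives −6q − 1 = 8q − 6 ⇒ q = 5/14.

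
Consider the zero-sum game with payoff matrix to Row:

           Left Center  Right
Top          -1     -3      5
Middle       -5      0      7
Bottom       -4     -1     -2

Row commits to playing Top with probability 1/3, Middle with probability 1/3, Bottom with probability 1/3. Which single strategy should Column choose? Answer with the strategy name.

Left

If Column plays Left, Row's expected payoff is (1/3)·(-1) + (1/3)·(-5) + (1/3)·(-4) = -10/3.
If Column plays Center, Row's expected payoff is (1/3)·(-3) + (1/3)·0 + (1/3)·(-1) = -4/3.
If Column plays Right, Row's expected payoff is (1/3)·5 + (1/3)·7 + (1/3)·(-2) = 10/3.
Column minimizes Row's payoff; the smallest is -10/3, so the best response is Left.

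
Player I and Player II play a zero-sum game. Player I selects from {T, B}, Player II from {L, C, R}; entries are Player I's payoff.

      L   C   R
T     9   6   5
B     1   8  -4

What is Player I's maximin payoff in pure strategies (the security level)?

Row minima: T → 5, B → -4.
The best of these is 5.

5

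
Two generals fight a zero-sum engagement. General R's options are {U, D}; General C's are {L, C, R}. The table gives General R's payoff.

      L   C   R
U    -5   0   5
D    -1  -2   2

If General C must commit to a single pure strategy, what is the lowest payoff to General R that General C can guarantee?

-1

Column maxima: L → -1, C → 0, R → 5.
The smallest of these is -1.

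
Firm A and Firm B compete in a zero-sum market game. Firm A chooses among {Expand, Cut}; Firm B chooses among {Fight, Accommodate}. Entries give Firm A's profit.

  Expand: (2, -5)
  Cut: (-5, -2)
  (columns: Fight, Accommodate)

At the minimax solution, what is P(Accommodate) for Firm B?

7/10

Row minima: Expand → -5, Cut → -5; maximin = -5.
Column maxima: Fight → 2, Accommodate → -2; minimax = -2.
-5 ≠ -2, so there is no saddle point; optimal play is mixed.
Let Firm A play Expand with probability p. Expected payoff against Fight: 2p + (-5)(1−p) = 7p − 5; against Accommodate: (-5)p + (-2)(1−p) = −3p − 2.
Setting these equal: 7p − 5 = −3p − 2 ⇒ 10p = 3 ⇒ p = 3/10, and the value is (7)·(3/10) − 5 = -29/10.
For Firm B: with q = P(Fight), equating Expand's and Cut's payoffs gives 7q − 5 = −3q − 2 ⇒ q = 3/10.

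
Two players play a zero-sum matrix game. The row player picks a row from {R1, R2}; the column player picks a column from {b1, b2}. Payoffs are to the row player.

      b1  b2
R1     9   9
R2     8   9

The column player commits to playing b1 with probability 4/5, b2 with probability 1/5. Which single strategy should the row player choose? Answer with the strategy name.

R1

Expected payoff of R1: (4/5)·9 + (1/5)·9 = 9.
Expected payoff of R2: (4/5)·8 + (1/5)·9 = 41/5.
The largest is 9, so the row player's best response is R1.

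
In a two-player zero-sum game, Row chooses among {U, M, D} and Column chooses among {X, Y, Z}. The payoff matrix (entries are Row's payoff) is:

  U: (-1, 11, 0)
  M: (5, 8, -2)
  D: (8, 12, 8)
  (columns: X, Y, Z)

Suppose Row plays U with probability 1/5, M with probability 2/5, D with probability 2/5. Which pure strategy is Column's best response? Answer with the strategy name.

Z

If Column plays X, Row's expected payoff is (1/5)·(-1) + (2/5)·5 + (2/5)·8 = 5.
If Column plays Y, Row's expected payoff is (1/5)·11 + (2/5)·8 + (2/5)·12 = 51/5.
If Column plays Z, Row's expected payoff is (1/5)·0 + (2/5)·(-2) + (2/5)·8 = 12/5.
Column minimizes Row's payoff; the smallest is 12/5, so the best response is Z.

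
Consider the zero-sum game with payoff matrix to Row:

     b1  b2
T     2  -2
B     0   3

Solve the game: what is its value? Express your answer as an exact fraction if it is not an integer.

6/7

Row minima: T → -2, B → 0; maximin = 0.
Column maxima: b1 → 2, b2 → 3; minimax = 2.
0 ≠ 2, so there is no saddle point; optimal play is mixed.
Let Row play T with probability p. Expected payoff against b1: 2p + 0(1−p) = 2p; against b2: (-2)p + 3(1−p) = −5p + 3.
Setting these equal: 2p = −5p + 3 ⇒ 7p = 3 ⇒ p = 3/7, and the value is (2)·(3/7) = 6/7.
For Column: with q = P(b1), equating T's and B's payoffs gives 4q − 2 = −3q + 3 ⇒ q = 5/7.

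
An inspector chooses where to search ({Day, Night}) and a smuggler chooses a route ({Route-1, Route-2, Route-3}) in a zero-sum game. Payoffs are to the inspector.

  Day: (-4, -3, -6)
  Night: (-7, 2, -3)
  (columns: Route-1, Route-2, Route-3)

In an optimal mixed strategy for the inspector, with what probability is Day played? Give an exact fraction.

Row minima: Day → -6, Night → -7; maximin = -6.
Column maxima: Route-1 → -4, Route-2 → 2, Route-3 → -3; minimax = -4.
-6 ≠ -4, so there is no saddle point; optimal play is mixed.
Route-2 is strictly dominated by Route-1 (it gives the inspector strictly more in every row), so the smuggler never plays it.
On the remaining 2×2 (Day, Night vs Route-1, Route-3):
Let the inspector play Day with probability p. Expected payoff against Route-1: (-4)p + (-7)(1−p) = 3p − 7; against Route-3: (-6)p + (-3)(1−p) = −3p − 3.
Setting these equal: 3p − 7 = −3p − 3 ⇒ 6p = 4 ⇒ p = 2/3, and the value is (3)·(2/3) − 7 = -5.
For the smuggler: with q = P(Route-1), equating Day's and Night's payoffs gives 2q − 6 = −4q − 3 ⇒ q = 1/2.

2/3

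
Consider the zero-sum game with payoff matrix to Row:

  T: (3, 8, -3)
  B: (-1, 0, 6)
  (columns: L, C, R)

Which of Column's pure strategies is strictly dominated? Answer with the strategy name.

L holds Row's payoff strictly below C in every row: 3 < 8, -1 < 0.
So C is strictly dominated for Column.

C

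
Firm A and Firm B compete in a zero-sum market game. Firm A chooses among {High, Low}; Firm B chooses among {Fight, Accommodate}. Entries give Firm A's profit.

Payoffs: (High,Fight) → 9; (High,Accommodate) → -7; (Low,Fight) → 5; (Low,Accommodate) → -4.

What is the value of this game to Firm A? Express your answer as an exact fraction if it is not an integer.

Row minima: High → -7, Low → -4; maximin = -4.
Column maxima: Fight → 9, Accommodate → -4; minimax = -4.
Since maximin = minimax = -4, there is a saddle point and the value is -4.

-4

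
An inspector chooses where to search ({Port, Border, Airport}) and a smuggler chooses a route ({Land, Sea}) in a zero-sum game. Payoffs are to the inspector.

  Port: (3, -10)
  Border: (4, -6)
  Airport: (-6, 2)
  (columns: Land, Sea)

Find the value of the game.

Row minima: Port → -10, Border → -6, Airport → -6; maximin = -6.
Column maxima: Land → 4, Sea → 2; minimax = 2.
-6 ≠ 2, so there is no saddle point; optimal play is mixed.
Port is strictly dominated by Border, so the inspector never plays it.
On the remaining 2×2 (Border, Airport vs Land, Sea):
Let the inspector play Border with probability p. Expected payoff against Land: 4p + (-6)(1−p) = 10p − 6; against Sea: (-6)p + 2(1−p) = −8p + 2.
Setting these equal: 10p − 6 = −8p + 2 ⇒ 18p = 8 ⇒ p = 4/9, and the value is (10)·(4/9) − 6 = -14/9.
For the smuggler: with q = P(Land), equating Border's and Airport's payoffs gives 10q − 6 = −8q + 2 ⇒ q = 4/9.

-14/9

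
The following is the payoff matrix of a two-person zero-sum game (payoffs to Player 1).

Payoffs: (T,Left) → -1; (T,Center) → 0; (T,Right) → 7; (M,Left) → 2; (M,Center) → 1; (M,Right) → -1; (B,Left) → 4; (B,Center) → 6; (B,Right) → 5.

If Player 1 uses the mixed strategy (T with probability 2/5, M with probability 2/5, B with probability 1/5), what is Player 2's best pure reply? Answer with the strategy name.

Left

If Player 2 plays Left, Player 1's expected payoff is (2/5)·(-1) + (2/5)·2 + (1/5)·4 = 6/5.
If Player 2 plays Center, Player 1's expected payoff is (2/5)·0 + (2/5)·1 + (1/5)·6 = 8/5.
If Player 2 plays Right, Player 1's expected payoff is (2/5)·7 + (2/5)·(-1) + (1/5)·5 = 17/5.
Player 2 minimizes Player 1's payoff; the smallest is 6/5, so the best response is Left.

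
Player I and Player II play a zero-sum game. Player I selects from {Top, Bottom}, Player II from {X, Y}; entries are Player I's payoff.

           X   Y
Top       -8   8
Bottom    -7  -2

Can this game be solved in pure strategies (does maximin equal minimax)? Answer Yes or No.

Row minima: Top → -8, Bottom → -7; maximin = -7.
Column maxima: X → -7, Y → 8; minimax = -7.
maximin = minimax = -7, so a saddle point exists.

Yes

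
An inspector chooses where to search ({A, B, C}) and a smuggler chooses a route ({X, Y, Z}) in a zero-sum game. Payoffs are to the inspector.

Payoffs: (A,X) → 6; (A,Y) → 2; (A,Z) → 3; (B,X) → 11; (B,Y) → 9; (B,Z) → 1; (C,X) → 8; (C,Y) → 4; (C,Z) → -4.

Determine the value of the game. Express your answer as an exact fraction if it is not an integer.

Row minima: A → 2, B → 1, C → -4; maximin = 2.
Column maxima: X → 11, Y → 9, Z → 3; minimax = 3.
2 ≠ 3, so there is no saddle point; optimal play is mixed.
C is strictly dominated by B, so the inspector never plays it.
X is strictly dominated by Y (it gives the inspector strictly more in every row), so the smuggler never plays it.
On the remaining 2×2 (A, B vs Y, Z):
Let the inspector play A with probability p. Expected payoff against Y: 2p + 9(1−p) = −7p + 9; against Z: 3p + 1(1−p) = 2p + 1.
Setting these equal: −7p + 9 = 2p + 1 ⇒ −9p = -8 ⇒ p = 8/9, and the value is (-7)·(8/9) + 9 = 25/9.
For the smuggler: with q = P(Y), equating A's and B's payoffs gives −q + 3 = 8q + 1 ⇒ q = 2/9.

25/9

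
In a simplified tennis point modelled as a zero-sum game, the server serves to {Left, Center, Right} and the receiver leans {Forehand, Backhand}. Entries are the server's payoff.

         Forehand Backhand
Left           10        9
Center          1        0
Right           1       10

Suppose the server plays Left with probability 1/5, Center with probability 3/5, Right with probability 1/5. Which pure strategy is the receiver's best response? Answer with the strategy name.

If the receiver plays Forehand, the server's expected payoff is (1/5)·10 + (3/5)·1 + (1/5)·1 = 14/5.
If the receiver plays Backhand, the server's expected payoff is (1/5)·9 + (3/5)·0 + (1/5)·10 = 19/5.
The receiver minimizes the server's payoff; the smallest is 14/5, so the best response is Forehand.

Forehand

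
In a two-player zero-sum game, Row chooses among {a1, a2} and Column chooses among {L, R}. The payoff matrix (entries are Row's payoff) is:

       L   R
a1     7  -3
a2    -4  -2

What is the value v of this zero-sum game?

Row minima: a1 → -3, a2 → -4; maximin = -3.
Column maxima: L → 7, R → -2; minimax = -2.
-3 ≠ -2, so there is no saddle point; optimal play is mixed.
Let Row play a1 with probability p. Expected payoff against L: 7p + (-4)(1−p) = 11p − 4; against R: (-3)p + (-2)(1−p) = −p − 2.
Setting these equal: 11p − 4 = −p − 2 ⇒ 12p = 2 ⇒ p = 1/6, and the value is (11)·(1/6) − 4 = -13/6.
For Column: with q = P(L), equating a1's and a2's payoffs gives 10q − 3 = −2q − 2 ⇒ q = 1/12.

-13/6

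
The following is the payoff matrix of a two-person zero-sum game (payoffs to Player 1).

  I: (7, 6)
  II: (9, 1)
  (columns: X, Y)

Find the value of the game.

6

Row minima: I → 6, II → 1; maximin = 6.
Column maxima: X → 9, Y → 6; minimax = 6.
Since maximin = minimax = 6, there is a saddle point and the value is 6.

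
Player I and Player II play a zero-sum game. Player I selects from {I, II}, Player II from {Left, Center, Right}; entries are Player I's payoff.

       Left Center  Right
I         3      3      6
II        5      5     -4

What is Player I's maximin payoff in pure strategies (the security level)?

Row minima: I → 3, II → -4.
The best of these is 3.

3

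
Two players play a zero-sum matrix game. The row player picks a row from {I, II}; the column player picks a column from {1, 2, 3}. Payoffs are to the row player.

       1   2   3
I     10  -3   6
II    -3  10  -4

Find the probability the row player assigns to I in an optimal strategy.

Row minima: I → -3, II → -4; maximin = -3.
Column maxima: 1 → 10, 2 → 10, 3 → 6; minimax = 6.
-3 ≠ 6, so there is no saddle point; optimal play is mixed.
1 is strictly dominated by 3 (it gives the row player strictly more in every row), so the column player never plays it.
On the remaining 2×2 (I, II vs 2, 3):
Let the row player play I with probability p. Expected payoff against 2: (-3)p + 10(1−p) = −13p + 10; against 3: 6p + (-4)(1−p) = 10p − 4.
Setting these equal: −13p + 10 = 10p − 4 ⇒ −23p = -14 ⇒ p = 14/23, and the value is (-13)·(14/23) + 10 = 48/23.
For the column player: with q = P(2), equating I's and II's payoffs gives −9q + 6 = 14q − 4 ⇒ q = 10/23.

14/23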